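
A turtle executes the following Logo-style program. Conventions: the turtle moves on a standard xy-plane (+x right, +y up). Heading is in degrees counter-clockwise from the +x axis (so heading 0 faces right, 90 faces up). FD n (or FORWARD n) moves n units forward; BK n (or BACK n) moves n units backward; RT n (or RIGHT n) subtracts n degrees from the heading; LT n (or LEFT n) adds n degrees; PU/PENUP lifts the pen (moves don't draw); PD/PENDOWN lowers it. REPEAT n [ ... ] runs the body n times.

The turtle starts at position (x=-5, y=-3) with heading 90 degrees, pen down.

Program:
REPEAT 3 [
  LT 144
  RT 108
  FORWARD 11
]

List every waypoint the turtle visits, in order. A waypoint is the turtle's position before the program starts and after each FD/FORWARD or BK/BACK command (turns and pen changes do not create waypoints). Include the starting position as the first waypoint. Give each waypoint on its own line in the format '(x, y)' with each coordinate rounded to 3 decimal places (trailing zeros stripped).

Executing turtle program step by step:
Start: pos=(-5,-3), heading=90, pen down
REPEAT 3 [
  -- iteration 1/3 --
  LT 144: heading 90 -> 234
  RT 108: heading 234 -> 126
  FD 11: (-5,-3) -> (-11.466,5.899) [heading=126, draw]
  -- iteration 2/3 --
  LT 144: heading 126 -> 270
  RT 108: heading 270 -> 162
  FD 11: (-11.466,5.899) -> (-21.927,9.298) [heading=162, draw]
  -- iteration 3/3 --
  LT 144: heading 162 -> 306
  RT 108: heading 306 -> 198
  FD 11: (-21.927,9.298) -> (-32.389,5.899) [heading=198, draw]
]
Final: pos=(-32.389,5.899), heading=198, 3 segment(s) drawn
Waypoints (4 total):
(-5, -3)
(-11.466, 5.899)
(-21.927, 9.298)
(-32.389, 5.899)

Answer: (-5, -3)
(-11.466, 5.899)
(-21.927, 9.298)
(-32.389, 5.899)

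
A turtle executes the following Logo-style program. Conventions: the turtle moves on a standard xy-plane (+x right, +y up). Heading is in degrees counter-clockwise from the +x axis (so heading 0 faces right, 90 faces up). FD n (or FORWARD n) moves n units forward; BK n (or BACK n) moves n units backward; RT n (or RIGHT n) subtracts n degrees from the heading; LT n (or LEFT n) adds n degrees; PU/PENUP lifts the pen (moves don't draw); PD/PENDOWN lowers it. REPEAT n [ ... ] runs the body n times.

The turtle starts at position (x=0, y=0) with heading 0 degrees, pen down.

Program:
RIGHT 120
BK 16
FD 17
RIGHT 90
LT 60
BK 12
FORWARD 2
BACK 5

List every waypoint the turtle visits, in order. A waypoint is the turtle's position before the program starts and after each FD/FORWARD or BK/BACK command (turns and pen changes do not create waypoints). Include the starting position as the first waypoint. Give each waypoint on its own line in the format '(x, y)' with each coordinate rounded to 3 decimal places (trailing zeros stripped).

Answer: (0, 0)
(8, 13.856)
(-0.5, -0.866)
(9.892, 5.134)
(8.16, 4.134)
(12.49, 6.634)

Derivation:
Executing turtle program step by step:
Start: pos=(0,0), heading=0, pen down
RT 120: heading 0 -> 240
BK 16: (0,0) -> (8,13.856) [heading=240, draw]
FD 17: (8,13.856) -> (-0.5,-0.866) [heading=240, draw]
RT 90: heading 240 -> 150
LT 60: heading 150 -> 210
BK 12: (-0.5,-0.866) -> (9.892,5.134) [heading=210, draw]
FD 2: (9.892,5.134) -> (8.16,4.134) [heading=210, draw]
BK 5: (8.16,4.134) -> (12.49,6.634) [heading=210, draw]
Final: pos=(12.49,6.634), heading=210, 5 segment(s) drawn
Waypoints (6 total):
(0, 0)
(8, 13.856)
(-0.5, -0.866)
(9.892, 5.134)
(8.16, 4.134)
(12.49, 6.634)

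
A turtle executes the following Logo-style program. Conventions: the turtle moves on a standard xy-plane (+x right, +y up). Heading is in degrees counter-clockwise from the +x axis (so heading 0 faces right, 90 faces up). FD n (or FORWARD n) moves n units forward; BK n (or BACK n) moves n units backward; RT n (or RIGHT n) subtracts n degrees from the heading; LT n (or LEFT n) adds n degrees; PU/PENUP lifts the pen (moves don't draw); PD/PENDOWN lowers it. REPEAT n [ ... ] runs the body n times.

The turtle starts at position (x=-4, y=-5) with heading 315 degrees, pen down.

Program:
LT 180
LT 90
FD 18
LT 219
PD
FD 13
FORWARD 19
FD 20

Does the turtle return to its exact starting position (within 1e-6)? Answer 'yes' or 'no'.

Answer: no

Derivation:
Executing turtle program step by step:
Start: pos=(-4,-5), heading=315, pen down
LT 180: heading 315 -> 135
LT 90: heading 135 -> 225
FD 18: (-4,-5) -> (-16.728,-17.728) [heading=225, draw]
LT 219: heading 225 -> 84
PD: pen down
FD 13: (-16.728,-17.728) -> (-15.369,-4.799) [heading=84, draw]
FD 19: (-15.369,-4.799) -> (-13.383,14.097) [heading=84, draw]
FD 20: (-13.383,14.097) -> (-11.292,33.987) [heading=84, draw]
Final: pos=(-11.292,33.987), heading=84, 4 segment(s) drawn

Start position: (-4, -5)
Final position: (-11.292, 33.987)
Distance = 39.663; >= 1e-6 -> NOT closed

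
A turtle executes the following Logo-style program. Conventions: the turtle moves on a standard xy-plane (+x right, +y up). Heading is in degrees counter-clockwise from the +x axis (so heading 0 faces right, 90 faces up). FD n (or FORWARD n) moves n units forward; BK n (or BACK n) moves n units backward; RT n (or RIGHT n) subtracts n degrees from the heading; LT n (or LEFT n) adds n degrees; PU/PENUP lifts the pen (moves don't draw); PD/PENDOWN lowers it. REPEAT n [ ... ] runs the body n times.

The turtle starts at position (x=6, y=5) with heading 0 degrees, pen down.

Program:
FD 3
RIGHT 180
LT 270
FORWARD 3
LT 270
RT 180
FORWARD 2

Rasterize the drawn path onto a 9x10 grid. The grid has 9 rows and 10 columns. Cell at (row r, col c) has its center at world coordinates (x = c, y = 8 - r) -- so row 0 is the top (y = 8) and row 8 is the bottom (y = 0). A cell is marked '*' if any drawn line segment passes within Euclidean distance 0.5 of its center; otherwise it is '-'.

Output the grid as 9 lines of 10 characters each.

Answer: -------***
---------*
---------*
------****
----------
----------
----------
----------
----------

Derivation:
Segment 0: (6,5) -> (9,5)
Segment 1: (9,5) -> (9,8)
Segment 2: (9,8) -> (7,8)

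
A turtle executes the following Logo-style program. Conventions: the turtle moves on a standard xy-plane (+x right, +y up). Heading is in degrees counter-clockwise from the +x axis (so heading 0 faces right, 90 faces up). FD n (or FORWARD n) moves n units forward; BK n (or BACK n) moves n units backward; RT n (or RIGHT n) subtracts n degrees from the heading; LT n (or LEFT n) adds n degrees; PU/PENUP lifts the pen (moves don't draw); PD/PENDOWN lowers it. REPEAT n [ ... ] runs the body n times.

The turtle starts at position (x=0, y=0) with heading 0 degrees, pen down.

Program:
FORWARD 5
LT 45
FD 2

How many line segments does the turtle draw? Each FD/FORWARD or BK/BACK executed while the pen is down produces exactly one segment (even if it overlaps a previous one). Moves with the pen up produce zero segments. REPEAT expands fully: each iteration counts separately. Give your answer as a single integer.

Answer: 2

Derivation:
Executing turtle program step by step:
Start: pos=(0,0), heading=0, pen down
FD 5: (0,0) -> (5,0) [heading=0, draw]
LT 45: heading 0 -> 45
FD 2: (5,0) -> (6.414,1.414) [heading=45, draw]
Final: pos=(6.414,1.414), heading=45, 2 segment(s) drawn
Segments drawn: 2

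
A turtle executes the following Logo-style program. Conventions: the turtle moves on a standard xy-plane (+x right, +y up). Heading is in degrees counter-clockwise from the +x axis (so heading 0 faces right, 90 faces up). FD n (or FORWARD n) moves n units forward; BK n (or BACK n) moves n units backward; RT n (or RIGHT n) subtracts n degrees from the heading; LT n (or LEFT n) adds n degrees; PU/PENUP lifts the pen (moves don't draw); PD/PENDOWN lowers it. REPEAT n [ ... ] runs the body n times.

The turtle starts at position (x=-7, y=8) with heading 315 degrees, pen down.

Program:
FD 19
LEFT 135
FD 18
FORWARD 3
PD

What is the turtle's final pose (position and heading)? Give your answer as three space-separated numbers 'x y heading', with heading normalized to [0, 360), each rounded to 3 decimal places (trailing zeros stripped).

Answer: 6.435 15.565 90

Derivation:
Executing turtle program step by step:
Start: pos=(-7,8), heading=315, pen down
FD 19: (-7,8) -> (6.435,-5.435) [heading=315, draw]
LT 135: heading 315 -> 90
FD 18: (6.435,-5.435) -> (6.435,12.565) [heading=90, draw]
FD 3: (6.435,12.565) -> (6.435,15.565) [heading=90, draw]
PD: pen down
Final: pos=(6.435,15.565), heading=90, 3 segment(s) drawn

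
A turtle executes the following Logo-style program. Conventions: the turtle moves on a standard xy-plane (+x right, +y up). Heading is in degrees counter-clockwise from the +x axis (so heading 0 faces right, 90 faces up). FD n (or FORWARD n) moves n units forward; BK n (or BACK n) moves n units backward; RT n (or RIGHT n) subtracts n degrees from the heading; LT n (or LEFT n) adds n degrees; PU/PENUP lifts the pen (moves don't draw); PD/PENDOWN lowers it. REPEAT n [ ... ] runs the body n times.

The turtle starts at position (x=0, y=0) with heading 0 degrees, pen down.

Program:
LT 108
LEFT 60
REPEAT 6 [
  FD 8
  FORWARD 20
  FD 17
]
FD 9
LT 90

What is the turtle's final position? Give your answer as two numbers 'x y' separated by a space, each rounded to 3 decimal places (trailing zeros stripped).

Answer: -272.903 58.007

Derivation:
Executing turtle program step by step:
Start: pos=(0,0), heading=0, pen down
LT 108: heading 0 -> 108
LT 60: heading 108 -> 168
REPEAT 6 [
  -- iteration 1/6 --
  FD 8: (0,0) -> (-7.825,1.663) [heading=168, draw]
  FD 20: (-7.825,1.663) -> (-27.388,5.822) [heading=168, draw]
  FD 17: (-27.388,5.822) -> (-44.017,9.356) [heading=168, draw]
  -- iteration 2/6 --
  FD 8: (-44.017,9.356) -> (-51.842,11.019) [heading=168, draw]
  FD 20: (-51.842,11.019) -> (-71.405,15.178) [heading=168, draw]
  FD 17: (-71.405,15.178) -> (-88.033,18.712) [heading=168, draw]
  -- iteration 3/6 --
  FD 8: (-88.033,18.712) -> (-95.858,20.375) [heading=168, draw]
  FD 20: (-95.858,20.375) -> (-115.421,24.534) [heading=168, draw]
  FD 17: (-115.421,24.534) -> (-132.05,28.068) [heading=168, draw]
  -- iteration 4/6 --
  FD 8: (-132.05,28.068) -> (-139.875,29.731) [heading=168, draw]
  FD 20: (-139.875,29.731) -> (-159.438,33.89) [heading=168, draw]
  FD 17: (-159.438,33.89) -> (-176.067,37.424) [heading=168, draw]
  -- iteration 5/6 --
  FD 8: (-176.067,37.424) -> (-183.892,39.087) [heading=168, draw]
  FD 20: (-183.892,39.087) -> (-203.455,43.246) [heading=168, draw]
  FD 17: (-203.455,43.246) -> (-220.083,46.78) [heading=168, draw]
  -- iteration 6/6 --
  FD 8: (-220.083,46.78) -> (-227.908,48.443) [heading=168, draw]
  FD 20: (-227.908,48.443) -> (-247.471,52.602) [heading=168, draw]
  FD 17: (-247.471,52.602) -> (-264.1,56.136) [heading=168, draw]
]
FD 9: (-264.1,56.136) -> (-272.903,58.007) [heading=168, draw]
LT 90: heading 168 -> 258
Final: pos=(-272.903,58.007), heading=258, 19 segment(s) drawn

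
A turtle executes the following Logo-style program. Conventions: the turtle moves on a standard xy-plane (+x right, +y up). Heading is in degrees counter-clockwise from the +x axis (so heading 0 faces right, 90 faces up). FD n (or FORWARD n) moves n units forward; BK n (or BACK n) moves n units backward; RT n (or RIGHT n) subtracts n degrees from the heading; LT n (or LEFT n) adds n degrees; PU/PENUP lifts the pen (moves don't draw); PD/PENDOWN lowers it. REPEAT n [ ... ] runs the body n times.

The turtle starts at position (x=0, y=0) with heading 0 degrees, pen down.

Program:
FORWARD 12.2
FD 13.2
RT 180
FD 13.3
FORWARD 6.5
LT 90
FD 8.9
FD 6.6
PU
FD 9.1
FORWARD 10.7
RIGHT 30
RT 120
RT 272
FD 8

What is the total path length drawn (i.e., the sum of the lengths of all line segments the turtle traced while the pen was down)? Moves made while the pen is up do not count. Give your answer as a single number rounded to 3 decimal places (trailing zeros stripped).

Executing turtle program step by step:
Start: pos=(0,0), heading=0, pen down
FD 12.2: (0,0) -> (12.2,0) [heading=0, draw]
FD 13.2: (12.2,0) -> (25.4,0) [heading=0, draw]
RT 180: heading 0 -> 180
FD 13.3: (25.4,0) -> (12.1,0) [heading=180, draw]
FD 6.5: (12.1,0) -> (5.6,0) [heading=180, draw]
LT 90: heading 180 -> 270
FD 8.9: (5.6,0) -> (5.6,-8.9) [heading=270, draw]
FD 6.6: (5.6,-8.9) -> (5.6,-15.5) [heading=270, draw]
PU: pen up
FD 9.1: (5.6,-15.5) -> (5.6,-24.6) [heading=270, move]
FD 10.7: (5.6,-24.6) -> (5.6,-35.3) [heading=270, move]
RT 30: heading 270 -> 240
RT 120: heading 240 -> 120
RT 272: heading 120 -> 208
FD 8: (5.6,-35.3) -> (-1.464,-39.056) [heading=208, move]
Final: pos=(-1.464,-39.056), heading=208, 6 segment(s) drawn

Segment lengths:
  seg 1: (0,0) -> (12.2,0), length = 12.2
  seg 2: (12.2,0) -> (25.4,0), length = 13.2
  seg 3: (25.4,0) -> (12.1,0), length = 13.3
  seg 4: (12.1,0) -> (5.6,0), length = 6.5
  seg 5: (5.6,0) -> (5.6,-8.9), length = 8.9
  seg 6: (5.6,-8.9) -> (5.6,-15.5), length = 6.6
Total = 60.7

Answer: 60.7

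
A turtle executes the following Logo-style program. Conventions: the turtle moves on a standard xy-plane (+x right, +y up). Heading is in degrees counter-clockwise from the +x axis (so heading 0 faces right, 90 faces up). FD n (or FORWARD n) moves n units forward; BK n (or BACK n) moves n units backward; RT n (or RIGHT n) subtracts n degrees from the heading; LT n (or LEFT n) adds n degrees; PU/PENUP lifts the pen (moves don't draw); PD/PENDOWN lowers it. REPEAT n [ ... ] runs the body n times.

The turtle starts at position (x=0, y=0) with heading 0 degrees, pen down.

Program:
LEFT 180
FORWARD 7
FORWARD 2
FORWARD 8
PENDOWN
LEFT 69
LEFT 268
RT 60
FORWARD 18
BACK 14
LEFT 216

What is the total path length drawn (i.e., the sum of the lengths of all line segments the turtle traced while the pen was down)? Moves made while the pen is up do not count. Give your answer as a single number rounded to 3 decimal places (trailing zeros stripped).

Answer: 49

Derivation:
Executing turtle program step by step:
Start: pos=(0,0), heading=0, pen down
LT 180: heading 0 -> 180
FD 7: (0,0) -> (-7,0) [heading=180, draw]
FD 2: (-7,0) -> (-9,0) [heading=180, draw]
FD 8: (-9,0) -> (-17,0) [heading=180, draw]
PD: pen down
LT 69: heading 180 -> 249
LT 268: heading 249 -> 157
RT 60: heading 157 -> 97
FD 18: (-17,0) -> (-19.194,17.866) [heading=97, draw]
BK 14: (-19.194,17.866) -> (-17.487,3.97) [heading=97, draw]
LT 216: heading 97 -> 313
Final: pos=(-17.487,3.97), heading=313, 5 segment(s) drawn

Segment lengths:
  seg 1: (0,0) -> (-7,0), length = 7
  seg 2: (-7,0) -> (-9,0), length = 2
  seg 3: (-9,0) -> (-17,0), length = 8
  seg 4: (-17,0) -> (-19.194,17.866), length = 18
  seg 5: (-19.194,17.866) -> (-17.487,3.97), length = 14
Total = 49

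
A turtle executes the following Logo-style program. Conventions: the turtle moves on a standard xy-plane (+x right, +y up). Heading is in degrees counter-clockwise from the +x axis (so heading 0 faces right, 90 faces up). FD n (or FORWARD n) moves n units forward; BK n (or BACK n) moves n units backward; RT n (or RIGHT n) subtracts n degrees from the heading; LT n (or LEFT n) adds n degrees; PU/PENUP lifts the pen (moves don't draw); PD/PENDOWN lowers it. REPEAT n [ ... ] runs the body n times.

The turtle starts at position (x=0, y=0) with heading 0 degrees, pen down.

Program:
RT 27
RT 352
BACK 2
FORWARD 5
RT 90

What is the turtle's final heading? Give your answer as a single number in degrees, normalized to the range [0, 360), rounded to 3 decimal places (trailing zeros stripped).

Executing turtle program step by step:
Start: pos=(0,0), heading=0, pen down
RT 27: heading 0 -> 333
RT 352: heading 333 -> 341
BK 2: (0,0) -> (-1.891,0.651) [heading=341, draw]
FD 5: (-1.891,0.651) -> (2.837,-0.977) [heading=341, draw]
RT 90: heading 341 -> 251
Final: pos=(2.837,-0.977), heading=251, 2 segment(s) drawn

Answer: 251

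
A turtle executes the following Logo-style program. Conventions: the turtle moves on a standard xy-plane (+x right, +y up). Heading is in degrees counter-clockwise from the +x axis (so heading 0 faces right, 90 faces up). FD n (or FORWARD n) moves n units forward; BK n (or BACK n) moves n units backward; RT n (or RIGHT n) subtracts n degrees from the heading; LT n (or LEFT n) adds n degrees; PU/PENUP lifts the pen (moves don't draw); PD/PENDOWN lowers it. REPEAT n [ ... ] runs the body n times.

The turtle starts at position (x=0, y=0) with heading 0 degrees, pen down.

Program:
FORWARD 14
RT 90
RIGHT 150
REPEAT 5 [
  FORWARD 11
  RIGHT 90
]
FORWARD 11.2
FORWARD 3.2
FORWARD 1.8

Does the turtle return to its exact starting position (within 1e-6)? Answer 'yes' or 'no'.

Answer: no

Derivation:
Executing turtle program step by step:
Start: pos=(0,0), heading=0, pen down
FD 14: (0,0) -> (14,0) [heading=0, draw]
RT 90: heading 0 -> 270
RT 150: heading 270 -> 120
REPEAT 5 [
  -- iteration 1/5 --
  FD 11: (14,0) -> (8.5,9.526) [heading=120, draw]
  RT 90: heading 120 -> 30
  -- iteration 2/5 --
  FD 11: (8.5,9.526) -> (18.026,15.026) [heading=30, draw]
  RT 90: heading 30 -> 300
  -- iteration 3/5 --
  FD 11: (18.026,15.026) -> (23.526,5.5) [heading=300, draw]
  RT 90: heading 300 -> 210
  -- iteration 4/5 --
  FD 11: (23.526,5.5) -> (14,0) [heading=210, draw]
  RT 90: heading 210 -> 120
  -- iteration 5/5 --
  FD 11: (14,0) -> (8.5,9.526) [heading=120, draw]
  RT 90: heading 120 -> 30
]
FD 11.2: (8.5,9.526) -> (18.199,15.126) [heading=30, draw]
FD 3.2: (18.199,15.126) -> (20.971,16.726) [heading=30, draw]
FD 1.8: (20.971,16.726) -> (22.53,17.626) [heading=30, draw]
Final: pos=(22.53,17.626), heading=30, 9 segment(s) drawn

Start position: (0, 0)
Final position: (22.53, 17.626)
Distance = 28.605; >= 1e-6 -> NOT closed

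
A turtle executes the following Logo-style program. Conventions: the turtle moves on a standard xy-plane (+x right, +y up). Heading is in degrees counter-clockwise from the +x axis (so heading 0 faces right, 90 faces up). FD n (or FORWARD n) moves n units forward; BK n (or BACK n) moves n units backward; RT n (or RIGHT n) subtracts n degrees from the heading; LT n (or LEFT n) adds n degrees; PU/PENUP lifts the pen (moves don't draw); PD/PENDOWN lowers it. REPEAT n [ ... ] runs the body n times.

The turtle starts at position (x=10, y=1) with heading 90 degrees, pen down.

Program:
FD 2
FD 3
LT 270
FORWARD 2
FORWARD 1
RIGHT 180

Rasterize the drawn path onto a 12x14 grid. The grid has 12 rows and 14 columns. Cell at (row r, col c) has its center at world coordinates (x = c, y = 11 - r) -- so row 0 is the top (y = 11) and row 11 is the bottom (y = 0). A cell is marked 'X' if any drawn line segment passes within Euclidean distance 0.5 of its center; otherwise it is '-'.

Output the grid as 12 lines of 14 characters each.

Answer: --------------
--------------
--------------
--------------
--------------
----------XXXX
----------X---
----------X---
----------X---
----------X---
----------X---
--------------

Derivation:
Segment 0: (10,1) -> (10,3)
Segment 1: (10,3) -> (10,6)
Segment 2: (10,6) -> (12,6)
Segment 3: (12,6) -> (13,6)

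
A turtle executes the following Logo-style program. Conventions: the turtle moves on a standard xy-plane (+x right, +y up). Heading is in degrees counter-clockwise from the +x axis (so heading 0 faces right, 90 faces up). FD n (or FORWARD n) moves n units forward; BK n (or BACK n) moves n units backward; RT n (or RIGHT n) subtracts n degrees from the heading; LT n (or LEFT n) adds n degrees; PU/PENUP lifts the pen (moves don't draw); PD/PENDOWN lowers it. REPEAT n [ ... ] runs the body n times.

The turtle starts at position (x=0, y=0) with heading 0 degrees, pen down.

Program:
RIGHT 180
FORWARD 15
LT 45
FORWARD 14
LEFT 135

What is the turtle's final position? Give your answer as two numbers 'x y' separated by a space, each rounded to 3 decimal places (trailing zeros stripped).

Answer: -24.899 -9.899

Derivation:
Executing turtle program step by step:
Start: pos=(0,0), heading=0, pen down
RT 180: heading 0 -> 180
FD 15: (0,0) -> (-15,0) [heading=180, draw]
LT 45: heading 180 -> 225
FD 14: (-15,0) -> (-24.899,-9.899) [heading=225, draw]
LT 135: heading 225 -> 0
Final: pos=(-24.899,-9.899), heading=0, 2 segment(s) drawn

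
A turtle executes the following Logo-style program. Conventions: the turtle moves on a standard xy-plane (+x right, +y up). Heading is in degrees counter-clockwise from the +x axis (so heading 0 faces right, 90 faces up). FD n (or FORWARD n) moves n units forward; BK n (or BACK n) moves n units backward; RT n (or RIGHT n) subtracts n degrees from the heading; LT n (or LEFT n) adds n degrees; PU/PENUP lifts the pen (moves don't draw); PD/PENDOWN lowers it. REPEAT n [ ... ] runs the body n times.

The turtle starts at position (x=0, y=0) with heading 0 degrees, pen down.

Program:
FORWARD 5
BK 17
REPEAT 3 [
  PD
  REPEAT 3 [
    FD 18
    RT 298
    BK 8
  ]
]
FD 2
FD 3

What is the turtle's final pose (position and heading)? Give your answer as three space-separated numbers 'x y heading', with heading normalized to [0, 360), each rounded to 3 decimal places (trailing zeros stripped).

Answer: 6.037 18.708 198

Derivation:
Executing turtle program step by step:
Start: pos=(0,0), heading=0, pen down
FD 5: (0,0) -> (5,0) [heading=0, draw]
BK 17: (5,0) -> (-12,0) [heading=0, draw]
REPEAT 3 [
  -- iteration 1/3 --
  PD: pen down
  REPEAT 3 [
    -- iteration 1/3 --
    FD 18: (-12,0) -> (6,0) [heading=0, draw]
    RT 298: heading 0 -> 62
    BK 8: (6,0) -> (2.244,-7.064) [heading=62, draw]
    -- iteration 2/3 --
    FD 18: (2.244,-7.064) -> (10.695,8.829) [heading=62, draw]
    RT 298: heading 62 -> 124
    BK 8: (10.695,8.829) -> (15.168,2.197) [heading=124, draw]
    -- iteration 3/3 --
    FD 18: (15.168,2.197) -> (5.103,17.12) [heading=124, draw]
    RT 298: heading 124 -> 186
    BK 8: (5.103,17.12) -> (13.059,17.956) [heading=186, draw]
  ]
  -- iteration 2/3 --
  PD: pen down
  REPEAT 3 [
    -- iteration 1/3 --
    FD 18: (13.059,17.956) -> (-4.842,16.075) [heading=186, draw]
    RT 298: heading 186 -> 248
    BK 8: (-4.842,16.075) -> (-1.846,23.492) [heading=248, draw]
    -- iteration 2/3 --
    FD 18: (-1.846,23.492) -> (-8.588,6.803) [heading=248, draw]
    RT 298: heading 248 -> 310
    BK 8: (-8.588,6.803) -> (-13.731,12.931) [heading=310, draw]
    -- iteration 3/3 --
    FD 18: (-13.731,12.931) -> (-2.161,-0.858) [heading=310, draw]
    RT 298: heading 310 -> 12
    BK 8: (-2.161,-0.858) -> (-9.986,-2.521) [heading=12, draw]
  ]
  -- iteration 3/3 --
  PD: pen down
  REPEAT 3 [
    -- iteration 1/3 --
    FD 18: (-9.986,-2.521) -> (7.621,1.221) [heading=12, draw]
    RT 298: heading 12 -> 74
    BK 8: (7.621,1.221) -> (5.416,-6.469) [heading=74, draw]
    -- iteration 2/3 --
    FD 18: (5.416,-6.469) -> (10.377,10.834) [heading=74, draw]
    RT 298: heading 74 -> 136
    BK 8: (10.377,10.834) -> (16.132,5.277) [heading=136, draw]
    -- iteration 3/3 --
    FD 18: (16.132,5.277) -> (3.184,17.781) [heading=136, draw]
    RT 298: heading 136 -> 198
    BK 8: (3.184,17.781) -> (10.792,20.253) [heading=198, draw]
  ]
]
FD 2: (10.792,20.253) -> (8.89,19.635) [heading=198, draw]
FD 3: (8.89,19.635) -> (6.037,18.708) [heading=198, draw]
Final: pos=(6.037,18.708), heading=198, 22 segment(s) drawn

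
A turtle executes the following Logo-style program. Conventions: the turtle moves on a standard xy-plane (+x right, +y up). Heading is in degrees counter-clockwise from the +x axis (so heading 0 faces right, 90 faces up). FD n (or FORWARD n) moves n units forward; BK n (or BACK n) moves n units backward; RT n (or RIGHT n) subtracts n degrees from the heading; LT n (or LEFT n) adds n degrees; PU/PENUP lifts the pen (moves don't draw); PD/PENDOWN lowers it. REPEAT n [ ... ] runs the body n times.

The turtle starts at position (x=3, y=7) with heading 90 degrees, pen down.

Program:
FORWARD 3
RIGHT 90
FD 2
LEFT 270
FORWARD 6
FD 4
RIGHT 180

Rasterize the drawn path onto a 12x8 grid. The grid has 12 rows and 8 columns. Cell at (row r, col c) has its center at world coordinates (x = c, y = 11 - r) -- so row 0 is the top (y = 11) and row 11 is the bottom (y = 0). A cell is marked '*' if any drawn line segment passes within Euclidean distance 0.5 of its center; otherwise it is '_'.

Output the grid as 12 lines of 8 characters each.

Segment 0: (3,7) -> (3,10)
Segment 1: (3,10) -> (5,10)
Segment 2: (5,10) -> (5,4)
Segment 3: (5,4) -> (5,0)

Answer: ________
___***__
___*_*__
___*_*__
___*_*__
_____*__
_____*__
_____*__
_____*__
_____*__
_____*__
_____*__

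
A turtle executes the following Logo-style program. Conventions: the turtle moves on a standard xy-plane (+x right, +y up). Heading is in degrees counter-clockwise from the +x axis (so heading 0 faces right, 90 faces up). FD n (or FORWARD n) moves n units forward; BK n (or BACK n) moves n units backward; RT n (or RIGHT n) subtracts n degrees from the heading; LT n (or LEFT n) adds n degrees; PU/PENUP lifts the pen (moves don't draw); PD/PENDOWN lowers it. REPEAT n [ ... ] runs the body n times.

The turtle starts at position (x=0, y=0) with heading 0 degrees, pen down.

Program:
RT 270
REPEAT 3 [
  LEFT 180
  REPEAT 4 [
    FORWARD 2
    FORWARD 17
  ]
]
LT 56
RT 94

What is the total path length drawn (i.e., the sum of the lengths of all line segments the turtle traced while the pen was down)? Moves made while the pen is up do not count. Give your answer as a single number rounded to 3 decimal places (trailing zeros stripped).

Answer: 228

Derivation:
Executing turtle program step by step:
Start: pos=(0,0), heading=0, pen down
RT 270: heading 0 -> 90
REPEAT 3 [
  -- iteration 1/3 --
  LT 180: heading 90 -> 270
  REPEAT 4 [
    -- iteration 1/4 --
    FD 2: (0,0) -> (0,-2) [heading=270, draw]
    FD 17: (0,-2) -> (0,-19) [heading=270, draw]
    -- iteration 2/4 --
    FD 2: (0,-19) -> (0,-21) [heading=270, draw]
    FD 17: (0,-21) -> (0,-38) [heading=270, draw]
    -- iteration 3/4 --
    FD 2: (0,-38) -> (0,-40) [heading=270, draw]
    FD 17: (0,-40) -> (0,-57) [heading=270, draw]
    -- iteration 4/4 --
    FD 2: (0,-57) -> (0,-59) [heading=270, draw]
    FD 17: (0,-59) -> (0,-76) [heading=270, draw]
  ]
  -- iteration 2/3 --
  LT 180: heading 270 -> 90
  REPEAT 4 [
    -- iteration 1/4 --
    FD 2: (0,-76) -> (0,-74) [heading=90, draw]
    FD 17: (0,-74) -> (0,-57) [heading=90, draw]
    -- iteration 2/4 --
    FD 2: (0,-57) -> (0,-55) [heading=90, draw]
    FD 17: (0,-55) -> (0,-38) [heading=90, draw]
    -- iteration 3/4 --
    FD 2: (0,-38) -> (0,-36) [heading=90, draw]
    FD 17: (0,-36) -> (0,-19) [heading=90, draw]
    -- iteration 4/4 --
    FD 2: (0,-19) -> (0,-17) [heading=90, draw]
    FD 17: (0,-17) -> (0,0) [heading=90, draw]
  ]
  -- iteration 3/3 --
  LT 180: heading 90 -> 270
  REPEAT 4 [
    -- iteration 1/4 --
    FD 2: (0,0) -> (0,-2) [heading=270, draw]
    FD 17: (0,-2) -> (0,-19) [heading=270, draw]
    -- iteration 2/4 --
    FD 2: (0,-19) -> (0,-21) [heading=270, draw]
    FD 17: (0,-21) -> (0,-38) [heading=270, draw]
    -- iteration 3/4 --
    FD 2: (0,-38) -> (0,-40) [heading=270, draw]
    FD 17: (0,-40) -> (0,-57) [heading=270, draw]
    -- iteration 4/4 --
    FD 2: (0,-57) -> (0,-59) [heading=270, draw]
    FD 17: (0,-59) -> (0,-76) [heading=270, draw]
  ]
]
LT 56: heading 270 -> 326
RT 94: heading 326 -> 232
Final: pos=(0,-76), heading=232, 24 segment(s) drawn

Segment lengths:
  seg 1: (0,0) -> (0,-2), length = 2
  seg 2: (0,-2) -> (0,-19), length = 17
  seg 3: (0,-19) -> (0,-21), length = 2
  seg 4: (0,-21) -> (0,-38), length = 17
  seg 5: (0,-38) -> (0,-40), length = 2
  seg 6: (0,-40) -> (0,-57), length = 17
  seg 7: (0,-57) -> (0,-59), length = 2
  seg 8: (0,-59) -> (0,-76), length = 17
  seg 9: (0,-76) -> (0,-74), length = 2
  seg 10: (0,-74) -> (0,-57), length = 17
  seg 11: (0,-57) -> (0,-55), length = 2
  seg 12: (0,-55) -> (0,-38), length = 17
  seg 13: (0,-38) -> (0,-36), length = 2
  seg 14: (0,-36) -> (0,-19), length = 17
  seg 15: (0,-19) -> (0,-17), length = 2
  seg 16: (0,-17) -> (0,0), length = 17
  seg 17: (0,0) -> (0,-2), length = 2
  seg 18: (0,-2) -> (0,-19), length = 17
  seg 19: (0,-19) -> (0,-21), length = 2
  seg 20: (0,-21) -> (0,-38), length = 17
  seg 21: (0,-38) -> (0,-40), length = 2
  seg 22: (0,-40) -> (0,-57), length = 17
  seg 23: (0,-57) -> (0,-59), length = 2
  seg 24: (0,-59) -> (0,-76), length = 17
Total = 228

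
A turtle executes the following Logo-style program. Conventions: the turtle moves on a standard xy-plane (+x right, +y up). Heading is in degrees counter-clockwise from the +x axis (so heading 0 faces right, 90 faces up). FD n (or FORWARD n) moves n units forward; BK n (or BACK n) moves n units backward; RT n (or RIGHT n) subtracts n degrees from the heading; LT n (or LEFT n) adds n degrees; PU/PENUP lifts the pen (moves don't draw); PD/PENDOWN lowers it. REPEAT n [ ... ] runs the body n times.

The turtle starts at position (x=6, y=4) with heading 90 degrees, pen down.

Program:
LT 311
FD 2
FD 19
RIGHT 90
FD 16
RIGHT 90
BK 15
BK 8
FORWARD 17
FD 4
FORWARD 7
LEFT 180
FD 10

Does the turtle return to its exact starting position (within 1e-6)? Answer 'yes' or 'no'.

Answer: no

Derivation:
Executing turtle program step by step:
Start: pos=(6,4), heading=90, pen down
LT 311: heading 90 -> 41
FD 2: (6,4) -> (7.509,5.312) [heading=41, draw]
FD 19: (7.509,5.312) -> (21.849,17.777) [heading=41, draw]
RT 90: heading 41 -> 311
FD 16: (21.849,17.777) -> (32.346,5.702) [heading=311, draw]
RT 90: heading 311 -> 221
BK 15: (32.346,5.702) -> (43.666,15.543) [heading=221, draw]
BK 8: (43.666,15.543) -> (49.704,20.791) [heading=221, draw]
FD 17: (49.704,20.791) -> (36.874,9.638) [heading=221, draw]
FD 4: (36.874,9.638) -> (33.855,7.014) [heading=221, draw]
FD 7: (33.855,7.014) -> (28.572,2.422) [heading=221, draw]
LT 180: heading 221 -> 41
FD 10: (28.572,2.422) -> (36.119,8.982) [heading=41, draw]
Final: pos=(36.119,8.982), heading=41, 9 segment(s) drawn

Start position: (6, 4)
Final position: (36.119, 8.982)
Distance = 30.529; >= 1e-6 -> NOT closed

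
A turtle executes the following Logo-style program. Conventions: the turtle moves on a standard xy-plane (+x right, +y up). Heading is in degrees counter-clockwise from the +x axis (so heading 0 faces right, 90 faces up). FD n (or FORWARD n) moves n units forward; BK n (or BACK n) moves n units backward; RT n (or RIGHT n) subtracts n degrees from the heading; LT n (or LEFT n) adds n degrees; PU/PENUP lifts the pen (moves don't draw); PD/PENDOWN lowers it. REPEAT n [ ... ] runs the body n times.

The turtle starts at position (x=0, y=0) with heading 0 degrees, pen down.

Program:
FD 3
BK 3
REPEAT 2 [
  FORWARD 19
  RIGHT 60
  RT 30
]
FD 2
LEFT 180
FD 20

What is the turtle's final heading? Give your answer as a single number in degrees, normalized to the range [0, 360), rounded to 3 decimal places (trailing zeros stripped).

Executing turtle program step by step:
Start: pos=(0,0), heading=0, pen down
FD 3: (0,0) -> (3,0) [heading=0, draw]
BK 3: (3,0) -> (0,0) [heading=0, draw]
REPEAT 2 [
  -- iteration 1/2 --
  FD 19: (0,0) -> (19,0) [heading=0, draw]
  RT 60: heading 0 -> 300
  RT 30: heading 300 -> 270
  -- iteration 2/2 --
  FD 19: (19,0) -> (19,-19) [heading=270, draw]
  RT 60: heading 270 -> 210
  RT 30: heading 210 -> 180
]
FD 2: (19,-19) -> (17,-19) [heading=180, draw]
LT 180: heading 180 -> 0
FD 20: (17,-19) -> (37,-19) [heading=0, draw]
Final: pos=(37,-19), heading=0, 6 segment(s) drawn

Answer: 0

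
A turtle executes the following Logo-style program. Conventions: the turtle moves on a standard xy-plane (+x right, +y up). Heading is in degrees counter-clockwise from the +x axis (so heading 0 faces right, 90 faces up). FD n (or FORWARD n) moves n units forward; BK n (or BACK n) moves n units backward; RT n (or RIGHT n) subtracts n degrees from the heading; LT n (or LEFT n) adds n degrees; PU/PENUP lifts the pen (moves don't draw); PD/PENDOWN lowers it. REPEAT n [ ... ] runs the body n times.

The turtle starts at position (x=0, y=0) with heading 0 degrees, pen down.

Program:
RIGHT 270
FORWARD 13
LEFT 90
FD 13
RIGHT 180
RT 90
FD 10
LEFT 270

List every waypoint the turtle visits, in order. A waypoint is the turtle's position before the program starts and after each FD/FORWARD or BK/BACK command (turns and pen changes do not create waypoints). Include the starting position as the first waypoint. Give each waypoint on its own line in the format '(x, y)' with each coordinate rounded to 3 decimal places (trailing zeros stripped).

Answer: (0, 0)
(0, 13)
(-13, 13)
(-13, 3)

Derivation:
Executing turtle program step by step:
Start: pos=(0,0), heading=0, pen down
RT 270: heading 0 -> 90
FD 13: (0,0) -> (0,13) [heading=90, draw]
LT 90: heading 90 -> 180
FD 13: (0,13) -> (-13,13) [heading=180, draw]
RT 180: heading 180 -> 0
RT 90: heading 0 -> 270
FD 10: (-13,13) -> (-13,3) [heading=270, draw]
LT 270: heading 270 -> 180
Final: pos=(-13,3), heading=180, 3 segment(s) drawn
Waypoints (4 total):
(0, 0)
(0, 13)
(-13, 13)
(-13, 3)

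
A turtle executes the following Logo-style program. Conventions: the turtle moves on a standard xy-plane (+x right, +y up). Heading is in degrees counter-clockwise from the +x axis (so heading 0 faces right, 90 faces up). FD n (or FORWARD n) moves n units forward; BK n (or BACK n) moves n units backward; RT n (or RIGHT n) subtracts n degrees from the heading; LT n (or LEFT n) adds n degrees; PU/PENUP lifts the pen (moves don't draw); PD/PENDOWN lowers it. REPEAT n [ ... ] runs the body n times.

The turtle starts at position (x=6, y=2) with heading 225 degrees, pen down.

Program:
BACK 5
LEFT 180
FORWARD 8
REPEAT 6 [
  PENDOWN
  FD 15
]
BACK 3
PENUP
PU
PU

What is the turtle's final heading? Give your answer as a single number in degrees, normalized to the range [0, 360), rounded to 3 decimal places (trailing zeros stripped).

Executing turtle program step by step:
Start: pos=(6,2), heading=225, pen down
BK 5: (6,2) -> (9.536,5.536) [heading=225, draw]
LT 180: heading 225 -> 45
FD 8: (9.536,5.536) -> (15.192,11.192) [heading=45, draw]
REPEAT 6 [
  -- iteration 1/6 --
  PD: pen down
  FD 15: (15.192,11.192) -> (25.799,21.799) [heading=45, draw]
  -- iteration 2/6 --
  PD: pen down
  FD 15: (25.799,21.799) -> (36.406,32.406) [heading=45, draw]
  -- iteration 3/6 --
  PD: pen down
  FD 15: (36.406,32.406) -> (47.012,43.012) [heading=45, draw]
  -- iteration 4/6 --
  PD: pen down
  FD 15: (47.012,43.012) -> (57.619,53.619) [heading=45, draw]
  -- iteration 5/6 --
  PD: pen down
  FD 15: (57.619,53.619) -> (68.225,64.225) [heading=45, draw]
  -- iteration 6/6 --
  PD: pen down
  FD 15: (68.225,64.225) -> (78.832,74.832) [heading=45, draw]
]
BK 3: (78.832,74.832) -> (76.711,72.711) [heading=45, draw]
PU: pen up
PU: pen up
PU: pen up
Final: pos=(76.711,72.711), heading=45, 9 segment(s) drawn

Answer: 45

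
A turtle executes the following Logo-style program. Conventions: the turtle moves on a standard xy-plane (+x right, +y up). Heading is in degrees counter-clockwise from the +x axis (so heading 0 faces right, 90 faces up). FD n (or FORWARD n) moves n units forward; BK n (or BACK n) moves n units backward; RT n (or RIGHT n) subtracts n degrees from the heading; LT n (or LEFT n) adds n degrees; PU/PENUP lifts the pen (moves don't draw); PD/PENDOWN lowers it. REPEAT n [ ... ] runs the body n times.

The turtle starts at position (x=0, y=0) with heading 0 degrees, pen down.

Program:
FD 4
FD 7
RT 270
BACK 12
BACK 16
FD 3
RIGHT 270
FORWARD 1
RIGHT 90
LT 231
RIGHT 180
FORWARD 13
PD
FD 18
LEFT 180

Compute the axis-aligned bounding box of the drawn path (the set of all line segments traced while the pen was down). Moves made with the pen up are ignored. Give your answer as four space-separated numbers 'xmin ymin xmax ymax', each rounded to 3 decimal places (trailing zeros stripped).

Executing turtle program step by step:
Start: pos=(0,0), heading=0, pen down
FD 4: (0,0) -> (4,0) [heading=0, draw]
FD 7: (4,0) -> (11,0) [heading=0, draw]
RT 270: heading 0 -> 90
BK 12: (11,0) -> (11,-12) [heading=90, draw]
BK 16: (11,-12) -> (11,-28) [heading=90, draw]
FD 3: (11,-28) -> (11,-25) [heading=90, draw]
RT 270: heading 90 -> 180
FD 1: (11,-25) -> (10,-25) [heading=180, draw]
RT 90: heading 180 -> 90
LT 231: heading 90 -> 321
RT 180: heading 321 -> 141
FD 13: (10,-25) -> (-0.103,-16.819) [heading=141, draw]
PD: pen down
FD 18: (-0.103,-16.819) -> (-14.092,-5.491) [heading=141, draw]
LT 180: heading 141 -> 321
Final: pos=(-14.092,-5.491), heading=321, 8 segment(s) drawn

Segment endpoints: x in {-14.092, -0.103, 0, 4, 10, 11, 11, 11}, y in {-28, -25, -16.819, -12, -5.491, 0}
xmin=-14.092, ymin=-28, xmax=11, ymax=0

Answer: -14.092 -28 11 0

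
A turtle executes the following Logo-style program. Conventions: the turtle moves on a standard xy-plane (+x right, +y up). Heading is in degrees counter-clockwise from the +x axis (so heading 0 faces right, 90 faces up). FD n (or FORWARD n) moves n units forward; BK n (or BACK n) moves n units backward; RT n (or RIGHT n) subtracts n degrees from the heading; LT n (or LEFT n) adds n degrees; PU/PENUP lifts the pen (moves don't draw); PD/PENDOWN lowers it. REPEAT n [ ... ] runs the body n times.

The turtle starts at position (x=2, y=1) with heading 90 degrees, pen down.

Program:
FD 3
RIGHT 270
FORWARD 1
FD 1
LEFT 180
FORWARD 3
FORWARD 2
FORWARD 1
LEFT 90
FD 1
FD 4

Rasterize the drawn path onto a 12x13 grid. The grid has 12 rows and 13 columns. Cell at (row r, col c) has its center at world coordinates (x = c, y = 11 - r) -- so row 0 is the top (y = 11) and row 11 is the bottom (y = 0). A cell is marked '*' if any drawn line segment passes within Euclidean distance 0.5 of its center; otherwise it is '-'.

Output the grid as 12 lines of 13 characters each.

Segment 0: (2,1) -> (2,4)
Segment 1: (2,4) -> (1,4)
Segment 2: (1,4) -> (0,4)
Segment 3: (0,4) -> (3,4)
Segment 4: (3,4) -> (5,4)
Segment 5: (5,4) -> (6,4)
Segment 6: (6,4) -> (6,5)
Segment 7: (6,5) -> (6,9)

Answer: -------------
-------------
------*------
------*------
------*------
------*------
------*------
*******------
--*----------
--*----------
--*----------
-------------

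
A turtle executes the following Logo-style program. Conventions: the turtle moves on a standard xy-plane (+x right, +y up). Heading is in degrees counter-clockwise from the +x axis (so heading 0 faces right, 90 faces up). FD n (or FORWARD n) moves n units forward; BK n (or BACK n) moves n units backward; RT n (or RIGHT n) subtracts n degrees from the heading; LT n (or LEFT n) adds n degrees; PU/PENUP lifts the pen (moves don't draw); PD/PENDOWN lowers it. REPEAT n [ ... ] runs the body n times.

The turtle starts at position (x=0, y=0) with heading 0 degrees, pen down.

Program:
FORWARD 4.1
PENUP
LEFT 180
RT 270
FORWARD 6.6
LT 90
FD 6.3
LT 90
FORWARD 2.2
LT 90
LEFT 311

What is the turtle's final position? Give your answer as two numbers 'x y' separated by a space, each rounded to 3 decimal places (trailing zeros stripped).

Answer: 10.4 -4.4

Derivation:
Executing turtle program step by step:
Start: pos=(0,0), heading=0, pen down
FD 4.1: (0,0) -> (4.1,0) [heading=0, draw]
PU: pen up
LT 180: heading 0 -> 180
RT 270: heading 180 -> 270
FD 6.6: (4.1,0) -> (4.1,-6.6) [heading=270, move]
LT 90: heading 270 -> 0
FD 6.3: (4.1,-6.6) -> (10.4,-6.6) [heading=0, move]
LT 90: heading 0 -> 90
FD 2.2: (10.4,-6.6) -> (10.4,-4.4) [heading=90, move]
LT 90: heading 90 -> 180
LT 311: heading 180 -> 131
Final: pos=(10.4,-4.4), heading=131, 1 segment(s) drawn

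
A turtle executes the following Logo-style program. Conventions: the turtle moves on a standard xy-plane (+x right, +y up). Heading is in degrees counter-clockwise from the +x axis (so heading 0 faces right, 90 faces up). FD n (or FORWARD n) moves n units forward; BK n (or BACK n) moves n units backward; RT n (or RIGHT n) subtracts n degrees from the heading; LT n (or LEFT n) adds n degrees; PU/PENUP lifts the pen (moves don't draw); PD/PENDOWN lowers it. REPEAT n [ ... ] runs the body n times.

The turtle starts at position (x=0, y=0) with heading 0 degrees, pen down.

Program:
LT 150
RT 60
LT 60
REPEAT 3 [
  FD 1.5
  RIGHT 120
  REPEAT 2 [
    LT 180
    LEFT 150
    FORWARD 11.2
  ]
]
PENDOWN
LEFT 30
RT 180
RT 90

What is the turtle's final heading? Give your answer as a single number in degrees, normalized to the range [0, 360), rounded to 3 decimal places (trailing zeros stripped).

Answer: 90

Derivation:
Executing turtle program step by step:
Start: pos=(0,0), heading=0, pen down
LT 150: heading 0 -> 150
RT 60: heading 150 -> 90
LT 60: heading 90 -> 150
REPEAT 3 [
  -- iteration 1/3 --
  FD 1.5: (0,0) -> (-1.299,0.75) [heading=150, draw]
  RT 120: heading 150 -> 30
  REPEAT 2 [
    -- iteration 1/2 --
    LT 180: heading 30 -> 210
    LT 150: heading 210 -> 0
    FD 11.2: (-1.299,0.75) -> (9.901,0.75) [heading=0, draw]
    -- iteration 2/2 --
    LT 180: heading 0 -> 180
    LT 150: heading 180 -> 330
    FD 11.2: (9.901,0.75) -> (19.6,-4.85) [heading=330, draw]
  ]
  -- iteration 2/3 --
  FD 1.5: (19.6,-4.85) -> (20.899,-5.6) [heading=330, draw]
  RT 120: heading 330 -> 210
  REPEAT 2 [
    -- iteration 1/2 --
    LT 180: heading 210 -> 30
    LT 150: heading 30 -> 180
    FD 11.2: (20.899,-5.6) -> (9.699,-5.6) [heading=180, draw]
    -- iteration 2/2 --
    LT 180: heading 180 -> 0
    LT 150: heading 0 -> 150
    FD 11.2: (9.699,-5.6) -> (0,0) [heading=150, draw]
  ]
  -- iteration 3/3 --
  FD 1.5: (0,0) -> (-1.299,0.75) [heading=150, draw]
  RT 120: heading 150 -> 30
  REPEAT 2 [
    -- iteration 1/2 --
    LT 180: heading 30 -> 210
    LT 150: heading 210 -> 0
    FD 11.2: (-1.299,0.75) -> (9.901,0.75) [heading=0, draw]
    -- iteration 2/2 --
    LT 180: heading 0 -> 180
    LT 150: heading 180 -> 330
    FD 11.2: (9.901,0.75) -> (19.6,-4.85) [heading=330, draw]
  ]
]
PD: pen down
LT 30: heading 330 -> 0
RT 180: heading 0 -> 180
RT 90: heading 180 -> 90
Final: pos=(19.6,-4.85), heading=90, 9 segment(s) drawn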